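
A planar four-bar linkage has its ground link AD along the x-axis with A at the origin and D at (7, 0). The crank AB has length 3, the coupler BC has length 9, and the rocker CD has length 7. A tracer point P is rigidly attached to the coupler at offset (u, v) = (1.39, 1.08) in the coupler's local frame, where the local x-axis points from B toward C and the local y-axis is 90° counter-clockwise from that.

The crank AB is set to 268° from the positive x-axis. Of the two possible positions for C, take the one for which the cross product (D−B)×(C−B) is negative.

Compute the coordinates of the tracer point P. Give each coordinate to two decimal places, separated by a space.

A=(0,0), D=(7.00,0)
B = A + 3.00·(cos268°, sin268°) = (-0.1047, -2.9982)
|BD| = 7.7114
circle(B,9.00) ∩ circle(D,7.00): a=5.9306, h=6.7697
  candidates: C₊=(2.7272,5.5447) cross=52.204; C₋=(7.9913,-6.9295) cross=-52.204
  mode - wants cross < 0 → take C=(7.9913,-6.9295) (cross=-52.204)
ex = (C−B)/|BC| = (0.8996,-0.4368); ey = (0.4368,0.8996)
P = B + 1.39·ex + 1.08·ey = (1.6174,-2.6338)

1.62 -2.63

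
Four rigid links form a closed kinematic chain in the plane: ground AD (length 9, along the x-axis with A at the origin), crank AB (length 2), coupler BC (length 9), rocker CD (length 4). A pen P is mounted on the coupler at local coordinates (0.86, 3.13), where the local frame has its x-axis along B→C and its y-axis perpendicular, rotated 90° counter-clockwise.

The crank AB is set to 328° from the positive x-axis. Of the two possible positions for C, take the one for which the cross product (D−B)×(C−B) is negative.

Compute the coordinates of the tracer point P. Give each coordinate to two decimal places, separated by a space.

A=(0,0), D=(9.00,0)
B = A + 2.00·(cos328°, sin328°) = (1.6961, -1.0598)
|BD| = 7.3804
circle(B,9.00) ∩ circle(D,4.00): a=8.0938, h=3.9359
  candidates: C₊=(9.1408,3.9975) cross=29.048; C₋=(10.2712,-3.7926) cross=-29.048
  mode - wants cross < 0 → take C=(10.2712,-3.7926) (cross=-29.048)
ex = (C−B)/|BC| = (0.9528,-0.3036); ey = (0.3036,0.9528)
P = B + 0.86·ex + 3.13·ey = (3.4659,1.6612)

3.47 1.66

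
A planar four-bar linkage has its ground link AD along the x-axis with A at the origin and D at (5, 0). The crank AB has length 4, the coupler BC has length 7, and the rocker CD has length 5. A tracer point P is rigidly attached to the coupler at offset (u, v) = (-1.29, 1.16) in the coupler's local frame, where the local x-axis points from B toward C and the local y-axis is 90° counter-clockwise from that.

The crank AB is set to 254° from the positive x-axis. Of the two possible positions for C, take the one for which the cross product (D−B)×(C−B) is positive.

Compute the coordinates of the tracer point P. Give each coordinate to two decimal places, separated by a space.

-2.58 -4.75

A=(0,0), D=(5.00,0)
B = A + 4.00·(cos254°, sin254°) = (-1.1025, -3.8450)
|BD| = 7.2129
circle(B,7.00) ∩ circle(D,5.00): a=5.2701, h=4.6071
  candidates: C₊=(0.9003,2.8623) cross=33.231; C₋=(5.8123,-4.9336) cross=-33.231
  mode + wants cross > 0 → take C=(0.9003,2.8623) (cross=33.231)
ex = (C−B)/|BC| = (0.2861,0.9582); ey = (-0.9582,0.2861)
P = B + -1.29·ex + 1.16·ey = (-2.5832,-4.7492)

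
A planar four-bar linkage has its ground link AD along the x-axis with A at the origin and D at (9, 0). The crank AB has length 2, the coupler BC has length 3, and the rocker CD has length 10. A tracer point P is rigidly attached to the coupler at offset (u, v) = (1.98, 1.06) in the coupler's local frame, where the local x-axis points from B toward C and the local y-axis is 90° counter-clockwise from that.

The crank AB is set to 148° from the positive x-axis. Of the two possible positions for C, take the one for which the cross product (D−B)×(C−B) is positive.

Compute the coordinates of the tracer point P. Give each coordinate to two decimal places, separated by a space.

-1.70 3.31

A=(0,0), D=(9.00,0)
B = A + 2.00·(cos148°, sin148°) = (-1.6961, 1.0598)
|BD| = 10.7485
circle(B,3.00) ∩ circle(D,10.00): a=1.1411, h=2.7745
  candidates: C₊=(-0.2870,3.7083) cross=29.822; C₋=(-0.8342,-1.8137) cross=-29.822
  mode + wants cross > 0 → take C=(-0.2870,3.7083) (cross=29.822)
ex = (C−B)/|BC| = (0.4697,0.8828); ey = (-0.8828,0.4697)
P = B + 1.98·ex + 1.06·ey = (-1.7019,3.3057)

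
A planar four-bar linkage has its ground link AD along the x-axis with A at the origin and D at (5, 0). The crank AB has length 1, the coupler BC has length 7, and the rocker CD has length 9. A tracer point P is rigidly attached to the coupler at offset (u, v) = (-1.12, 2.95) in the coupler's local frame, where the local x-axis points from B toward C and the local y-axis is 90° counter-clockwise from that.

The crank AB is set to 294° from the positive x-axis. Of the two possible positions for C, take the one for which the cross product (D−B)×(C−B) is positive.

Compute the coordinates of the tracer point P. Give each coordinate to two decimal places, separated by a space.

A=(0,0), D=(5.00,0)
B = A + 1.00·(cos294°, sin294°) = (0.4067, -0.9135)
|BD| = 4.6832
circle(B,7.00) ∩ circle(D,9.00): a=-1.0748, h=6.9170
  candidates: C₊=(-1.9967,5.6609) cross=32.394; C₋=(0.7018,-7.9073) cross=-32.394
  mode + wants cross > 0 → take C=(-1.9967,5.6609) (cross=32.394)
ex = (C−B)/|BC| = (-0.3434,0.9392); ey = (-0.9392,-0.3434)
P = B + -1.12·ex + 2.95·ey = (-1.9794,-2.9783)

-1.98 -2.98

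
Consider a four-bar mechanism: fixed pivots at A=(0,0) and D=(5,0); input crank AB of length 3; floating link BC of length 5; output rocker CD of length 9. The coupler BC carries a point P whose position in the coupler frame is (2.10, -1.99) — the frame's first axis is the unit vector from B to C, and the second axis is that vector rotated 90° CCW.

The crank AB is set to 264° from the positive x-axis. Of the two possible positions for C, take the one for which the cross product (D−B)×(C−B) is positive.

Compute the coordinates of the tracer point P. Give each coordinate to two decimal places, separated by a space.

-0.51 -0.10

A=(0,0), D=(5.00,0)
B = A + 3.00·(cos264°, sin264°) = (-0.3136, -2.9836)
|BD| = 6.0939
circle(B,5.00) ∩ circle(D,9.00): a=-1.5478, h=4.7544
  candidates: C₊=(-3.9909,0.4042) cross=28.973; C₋=(0.6646,-7.8870) cross=-28.973
  mode + wants cross > 0 → take C=(-3.9909,0.4042) (cross=28.973)
ex = (C−B)/|BC| = (-0.7355,0.6776); ey = (-0.6776,-0.7355)
P = B + 2.10·ex + -1.99·ey = (-0.5097,-0.0971)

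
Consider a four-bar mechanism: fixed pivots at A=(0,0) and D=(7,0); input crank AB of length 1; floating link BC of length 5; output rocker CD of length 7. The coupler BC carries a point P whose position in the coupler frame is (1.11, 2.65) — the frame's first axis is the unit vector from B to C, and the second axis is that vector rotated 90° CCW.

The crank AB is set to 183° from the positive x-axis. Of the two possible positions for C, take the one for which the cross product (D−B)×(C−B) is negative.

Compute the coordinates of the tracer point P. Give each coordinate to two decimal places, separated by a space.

A=(0,0), D=(7.00,0)
B = A + 1.00·(cos183°, sin183°) = (-0.9986, -0.0523)
|BD| = 7.9988
circle(B,5.00) ∩ circle(D,7.00): a=2.4992, h=4.3306
  candidates: C₊=(1.4722,4.2945) cross=34.640; C₋=(1.5288,-4.3665) cross=-34.640
  mode - wants cross < 0 → take C=(1.5288,-4.3665) (cross=-34.640)
ex = (C−B)/|BC| = (0.5055,-0.8628); ey = (0.8628,0.5055)
P = B + 1.11·ex + 2.65·ey = (1.8490,0.3295)

1.85 0.33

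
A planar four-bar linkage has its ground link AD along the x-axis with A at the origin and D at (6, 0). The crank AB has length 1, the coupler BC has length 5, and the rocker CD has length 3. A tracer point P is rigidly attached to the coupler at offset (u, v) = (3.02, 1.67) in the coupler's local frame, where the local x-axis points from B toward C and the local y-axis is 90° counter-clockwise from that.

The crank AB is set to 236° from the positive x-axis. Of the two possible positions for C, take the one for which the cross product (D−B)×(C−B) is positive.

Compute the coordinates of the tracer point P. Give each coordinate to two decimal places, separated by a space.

A=(0,0), D=(6.00,0)
B = A + 1.00·(cos236°, sin236°) = (-0.5592, -0.8290)
|BD| = 6.6114
circle(B,5.00) ∩ circle(D,3.00): a=4.5157, h=2.1467
  candidates: C₊=(3.6517,1.8670) cross=14.193; C₋=(4.1901,-2.3925) cross=-14.193
  mode + wants cross > 0 → take C=(3.6517,1.8670) (cross=14.193)
ex = (C−B)/|BC| = (0.8422,0.5392); ey = (-0.5392,0.8422)
P = B + 3.02·ex + 1.67·ey = (1.0837,2.2058)

1.08 2.21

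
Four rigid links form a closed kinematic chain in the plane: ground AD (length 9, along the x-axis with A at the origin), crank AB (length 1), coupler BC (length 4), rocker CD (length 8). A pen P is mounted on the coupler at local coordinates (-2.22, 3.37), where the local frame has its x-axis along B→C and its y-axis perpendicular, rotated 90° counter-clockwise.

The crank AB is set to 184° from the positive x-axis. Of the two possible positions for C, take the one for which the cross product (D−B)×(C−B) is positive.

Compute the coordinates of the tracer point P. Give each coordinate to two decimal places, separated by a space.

A=(0,0), D=(9.00,0)
B = A + 1.00·(cos184°, sin184°) = (-0.9976, -0.0698)
|BD| = 9.9978
circle(B,4.00) ∩ circle(D,8.00): a=2.5984, h=3.0411
  candidates: C₊=(1.5795,2.9894) cross=30.405; C₋=(1.6220,-3.0927) cross=-30.405
  mode + wants cross > 0 → take C=(1.5795,2.9894) (cross=30.405)
ex = (C−B)/|BC| = (0.6443,0.7648); ey = (-0.7648,0.6443)
P = B + -2.22·ex + 3.37·ey = (-5.0052,0.4036)

-5.01 0.40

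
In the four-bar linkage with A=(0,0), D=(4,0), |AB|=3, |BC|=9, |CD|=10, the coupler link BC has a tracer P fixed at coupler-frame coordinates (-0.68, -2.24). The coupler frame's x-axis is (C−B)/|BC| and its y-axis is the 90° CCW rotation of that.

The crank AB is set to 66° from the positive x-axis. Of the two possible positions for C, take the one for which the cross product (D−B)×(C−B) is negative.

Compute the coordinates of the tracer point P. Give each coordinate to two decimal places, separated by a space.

0.21 4.85

A=(0,0), D=(4.00,0)
B = A + 3.00·(cos66°, sin66°) = (1.2202, 2.7406)
|BD| = 3.9036
circle(B,9.00) ∩ circle(D,10.00): a=-0.4818, h=8.9871
  candidates: C₊=(7.1867,9.4787) cross=35.082; C₋=(-5.4325,-3.3208) cross=-35.082
  mode - wants cross < 0 → take C=(-5.4325,-3.3208) (cross=-35.082)
ex = (C−B)/|BC| = (-0.7392,-0.6735); ey = (0.6735,-0.7392)
P = B + -0.68·ex + -2.24·ey = (0.2142,4.8544)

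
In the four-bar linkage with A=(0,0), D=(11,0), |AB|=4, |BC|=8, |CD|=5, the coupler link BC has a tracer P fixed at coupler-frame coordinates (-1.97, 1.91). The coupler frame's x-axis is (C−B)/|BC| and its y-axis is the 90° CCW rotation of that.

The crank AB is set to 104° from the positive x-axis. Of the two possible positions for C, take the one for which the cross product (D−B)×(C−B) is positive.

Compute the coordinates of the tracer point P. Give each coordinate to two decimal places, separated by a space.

A=(0,0), D=(11.00,0)
B = A + 4.00·(cos104°, sin104°) = (-0.9677, 3.8812)
|BD| = 12.5813
circle(B,8.00) ∩ circle(D,5.00): a=7.8406, h=1.5892
  candidates: C₊=(6.9807,2.9741) cross=19.994; C₋=(6.0002,-0.0492) cross=-19.994
  mode + wants cross > 0 → take C=(6.9807,2.9741) (cross=19.994)
ex = (C−B)/|BC| = (0.9936,-0.1134); ey = (0.1134,0.9936)
P = B + -1.97·ex + 1.91·ey = (-2.7084,6.0022)

-2.71 6.00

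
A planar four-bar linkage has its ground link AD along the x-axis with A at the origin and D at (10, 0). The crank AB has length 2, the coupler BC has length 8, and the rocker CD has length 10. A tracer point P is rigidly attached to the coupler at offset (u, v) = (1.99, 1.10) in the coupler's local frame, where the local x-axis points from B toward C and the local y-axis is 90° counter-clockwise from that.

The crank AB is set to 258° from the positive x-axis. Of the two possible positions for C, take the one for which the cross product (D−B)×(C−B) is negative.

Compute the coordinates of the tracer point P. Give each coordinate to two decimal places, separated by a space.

A=(0,0), D=(10.00,0)
B = A + 2.00·(cos258°, sin258°) = (-0.4158, -1.9563)
|BD| = 10.5979
circle(B,8.00) ∩ circle(D,10.00): a=3.6005, h=7.1440
  candidates: C₊=(1.8041,5.7295) cross=75.711; C₋=(4.4416,-8.3129) cross=-75.711
  mode - wants cross < 0 → take C=(4.4416,-8.3129) (cross=-75.711)
ex = (C−B)/|BC| = (0.6072,-0.7946); ey = (0.7946,0.6072)
P = B + 1.99·ex + 1.10·ey = (1.6665,-2.8696)

1.67 -2.87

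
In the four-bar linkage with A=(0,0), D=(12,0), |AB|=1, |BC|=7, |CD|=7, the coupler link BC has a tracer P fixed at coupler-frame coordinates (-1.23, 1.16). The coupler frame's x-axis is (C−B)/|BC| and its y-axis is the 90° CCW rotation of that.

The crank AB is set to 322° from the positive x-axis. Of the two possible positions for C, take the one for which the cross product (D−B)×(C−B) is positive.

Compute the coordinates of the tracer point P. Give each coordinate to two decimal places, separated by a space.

-0.90 -0.51

A=(0,0), D=(12.00,0)
B = A + 1.00·(cos322°, sin322°) = (0.7880, -0.6157)
|BD| = 11.2289
circle(B,7.00) ∩ circle(D,7.00): a=5.6144, h=4.1807
  candidates: C₊=(6.1648,3.8666) cross=46.944; C₋=(6.6232,-4.4822) cross=-46.944
  mode + wants cross > 0 → take C=(6.1648,3.8666) (cross=46.944)
ex = (C−B)/|BC| = (0.7681,0.6403); ey = (-0.6403,0.7681)
P = B + -1.23·ex + 1.16·ey = (-0.8995,-0.5122)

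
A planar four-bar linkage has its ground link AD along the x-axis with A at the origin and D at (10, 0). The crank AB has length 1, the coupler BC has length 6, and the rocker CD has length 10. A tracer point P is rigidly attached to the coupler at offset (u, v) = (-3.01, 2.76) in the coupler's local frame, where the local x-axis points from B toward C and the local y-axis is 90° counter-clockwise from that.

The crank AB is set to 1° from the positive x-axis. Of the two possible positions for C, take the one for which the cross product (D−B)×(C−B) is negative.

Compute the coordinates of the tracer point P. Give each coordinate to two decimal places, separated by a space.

A=(0,0), D=(10.00,0)
B = A + 1.00·(cos1°, sin1°) = (0.9998, 0.0175)
|BD| = 9.0002
circle(B,6.00) ∩ circle(D,10.00): a=0.9446, h=5.9252
  candidates: C₊=(1.9559,5.9408) cross=53.328; C₋=(1.9330,-5.9095) cross=-53.328
  mode - wants cross < 0 → take C=(1.9330,-5.9095) (cross=-53.328)
ex = (C−B)/|BC| = (0.1555,-0.9878); ey = (0.9878,0.1555)
P = B + -3.01·ex + 2.76·ey = (3.2582,3.4201)

3.26 3.42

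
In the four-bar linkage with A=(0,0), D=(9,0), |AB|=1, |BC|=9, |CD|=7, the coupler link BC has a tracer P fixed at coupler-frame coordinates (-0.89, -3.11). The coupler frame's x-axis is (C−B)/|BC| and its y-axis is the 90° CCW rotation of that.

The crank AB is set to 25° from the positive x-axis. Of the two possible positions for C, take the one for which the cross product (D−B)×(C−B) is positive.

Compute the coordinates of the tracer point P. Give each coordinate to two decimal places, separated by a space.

A=(0,0), D=(9.00,0)
B = A + 1.00·(cos25°, sin25°) = (0.9063, 0.4226)
|BD| = 8.1047
circle(B,9.00) ∩ circle(D,7.00): a=6.0265, h=6.6844
  candidates: C₊=(7.2732,6.7837) cross=54.175; C₋=(6.5761,-6.5669) cross=-54.175
  mode + wants cross > 0 → take C=(7.2732,6.7837) (cross=54.175)
ex = (C−B)/|BC| = (0.7074,0.7068); ey = (-0.7068,0.7074)
P = B + -0.89·ex + -3.11·ey = (2.4748,-2.4065)

2.47 -2.41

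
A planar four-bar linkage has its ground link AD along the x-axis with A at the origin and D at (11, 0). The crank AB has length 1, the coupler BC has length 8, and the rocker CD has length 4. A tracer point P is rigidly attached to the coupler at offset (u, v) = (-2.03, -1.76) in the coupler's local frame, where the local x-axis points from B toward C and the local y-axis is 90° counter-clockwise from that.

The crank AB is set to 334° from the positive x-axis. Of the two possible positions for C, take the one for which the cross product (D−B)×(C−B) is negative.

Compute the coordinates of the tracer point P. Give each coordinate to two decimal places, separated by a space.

A=(0,0), D=(11.00,0)
B = A + 1.00·(cos334°, sin334°) = (0.8988, -0.4384)
|BD| = 10.1107
circle(B,8.00) ∩ circle(D,4.00): a=7.4291, h=2.9680
  candidates: C₊=(8.1922,2.8489) cross=30.008; C₋=(8.4496,-3.0814) cross=-30.008
  mode - wants cross < 0 → take C=(8.4496,-3.0814) (cross=-30.008)
ex = (C−B)/|BC| = (0.9438,-0.3304); ey = (0.3304,0.9438)
P = B + -2.03·ex + -1.76·ey = (-1.5987,-1.4289)

-1.60 -1.43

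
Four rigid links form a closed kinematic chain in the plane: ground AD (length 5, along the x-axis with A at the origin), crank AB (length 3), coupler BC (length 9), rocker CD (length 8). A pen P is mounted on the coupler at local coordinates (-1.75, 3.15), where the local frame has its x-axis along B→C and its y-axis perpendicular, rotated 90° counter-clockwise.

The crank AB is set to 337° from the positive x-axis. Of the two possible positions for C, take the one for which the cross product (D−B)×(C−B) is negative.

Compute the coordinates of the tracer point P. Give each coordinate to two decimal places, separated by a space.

A=(0,0), D=(5.00,0)
B = A + 3.00·(cos337°, sin337°) = (2.7615, -1.1722)
|BD| = 2.5268
circle(B,9.00) ∩ circle(D,8.00): a=4.6273, h=7.7193
  candidates: C₊=(3.2798,7.8129) cross=19.505; C₋=(10.4418,-5.8640) cross=-19.505
  mode - wants cross < 0 → take C=(10.4418,-5.8640) (cross=-19.505)
ex = (C−B)/|BC| = (0.8534,-0.5213); ey = (0.5213,0.8534)
P = B + -1.75·ex + 3.15·ey = (2.9103,2.4282)

2.91 2.43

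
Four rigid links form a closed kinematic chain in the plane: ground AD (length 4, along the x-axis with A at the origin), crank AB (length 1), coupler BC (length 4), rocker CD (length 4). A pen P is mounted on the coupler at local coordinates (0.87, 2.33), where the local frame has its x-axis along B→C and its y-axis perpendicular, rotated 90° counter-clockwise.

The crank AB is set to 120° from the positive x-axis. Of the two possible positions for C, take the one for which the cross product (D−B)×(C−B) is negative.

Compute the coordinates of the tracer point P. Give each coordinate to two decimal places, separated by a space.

A=(0,0), D=(4.00,0)
B = A + 1.00·(cos120°, sin120°) = (-0.5000, 0.8660)
|BD| = 4.5826
circle(B,4.00) ∩ circle(D,4.00): a=2.2913, h=3.2787
  candidates: C₊=(2.3696,3.6527) cross=15.025; C₋=(1.1304,-2.7866) cross=-15.025
  mode - wants cross < 0 → take C=(1.1304,-2.7866) (cross=-15.025)
ex = (C−B)/|BC| = (0.4076,-0.9132); ey = (0.9132,0.4076)
P = B + 0.87·ex + 2.33·ey = (1.9823,1.0213)

1.98 1.02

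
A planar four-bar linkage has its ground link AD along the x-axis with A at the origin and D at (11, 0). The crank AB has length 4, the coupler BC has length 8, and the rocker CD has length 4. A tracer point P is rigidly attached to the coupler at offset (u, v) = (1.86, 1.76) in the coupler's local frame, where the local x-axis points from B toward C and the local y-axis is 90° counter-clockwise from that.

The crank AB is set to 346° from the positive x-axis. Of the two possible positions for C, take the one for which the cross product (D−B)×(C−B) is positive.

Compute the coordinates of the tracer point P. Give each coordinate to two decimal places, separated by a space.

A=(0,0), D=(11.00,0)
B = A + 4.00·(cos346°, sin346°) = (3.8812, -0.9677)
|BD| = 7.1843
circle(B,8.00) ∩ circle(D,4.00): a=6.9328, h=3.9921
  candidates: C₊=(10.2131,3.9218) cross=28.680; C₋=(11.2885,-3.9896) cross=-28.680
  mode + wants cross > 0 → take C=(10.2131,3.9218) (cross=28.680)
ex = (C−B)/|BC| = (0.7915,0.6112); ey = (-0.6112,0.7915)
P = B + 1.86·ex + 1.76·ey = (4.2777,1.5621)

4.28 1.56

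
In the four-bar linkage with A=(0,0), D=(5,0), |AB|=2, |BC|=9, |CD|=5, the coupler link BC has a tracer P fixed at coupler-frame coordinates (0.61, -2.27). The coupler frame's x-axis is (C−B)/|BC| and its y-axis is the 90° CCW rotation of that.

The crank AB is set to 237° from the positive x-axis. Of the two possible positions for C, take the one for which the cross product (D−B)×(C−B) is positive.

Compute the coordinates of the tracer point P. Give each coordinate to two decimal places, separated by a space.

A=(0,0), D=(5.00,0)
B = A + 2.00·(cos237°, sin237°) = (-1.0893, -1.6773)
|BD| = 6.3161
circle(B,9.00) ∩ circle(D,5.00): a=7.5912, h=4.8347
  candidates: C₊=(4.9454,4.9997) cross=30.536; C₋=(7.5132,-4.3225) cross=-30.536
  mode + wants cross > 0 → take C=(4.9454,4.9997) (cross=30.536)
ex = (C−B)/|BC| = (0.6705,0.7419); ey = (-0.7419,0.6705)
P = B + 0.61·ex + -2.27·ey = (1.0038,-2.7469)

1.00 -2.75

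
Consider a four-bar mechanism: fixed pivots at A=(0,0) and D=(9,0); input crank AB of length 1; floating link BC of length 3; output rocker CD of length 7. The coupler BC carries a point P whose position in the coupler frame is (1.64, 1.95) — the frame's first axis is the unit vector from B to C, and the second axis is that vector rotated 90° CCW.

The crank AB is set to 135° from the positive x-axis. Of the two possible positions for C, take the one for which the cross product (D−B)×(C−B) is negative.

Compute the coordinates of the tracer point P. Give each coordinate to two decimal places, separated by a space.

1.60 1.80

A=(0,0), D=(9.00,0)
B = A + 1.00·(cos135°, sin135°) = (-0.7071, 0.7071)
|BD| = 9.7328
circle(B,3.00) ∩ circle(D,7.00): a=2.8115, h=1.0466
  candidates: C₊=(2.1730,1.5467) cross=10.187; C₋=(2.0209,-0.5410) cross=-10.187
  mode - wants cross < 0 → take C=(2.0209,-0.5410) (cross=-10.187)
ex = (C−B)/|BC| = (0.9093,-0.4160); ey = (0.4160,0.9093)
P = B + 1.64·ex + 1.95·ey = (1.5955,1.7980)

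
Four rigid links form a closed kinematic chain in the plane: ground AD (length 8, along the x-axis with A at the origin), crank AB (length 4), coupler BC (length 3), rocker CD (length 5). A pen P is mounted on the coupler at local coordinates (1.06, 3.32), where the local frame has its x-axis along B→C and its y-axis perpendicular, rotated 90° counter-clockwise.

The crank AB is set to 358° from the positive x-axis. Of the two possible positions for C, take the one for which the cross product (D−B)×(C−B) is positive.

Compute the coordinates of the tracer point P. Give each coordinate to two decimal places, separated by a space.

0.64 0.81

A=(0,0), D=(8.00,0)
B = A + 4.00·(cos358°, sin358°) = (3.9976, -0.1396)
|BD| = 4.0049
circle(B,3.00) ∩ circle(D,5.00): a=0.0049, h=3.0000
  candidates: C₊=(3.8979,2.8587) cross=12.015; C₋=(4.1070,-3.1376) cross=-12.015
  mode + wants cross > 0 → take C=(3.8979,2.8587) (cross=12.015)
ex = (C−B)/|BC| = (-0.0332,0.9994); ey = (-0.9994,-0.0332)
P = B + 1.06·ex + 3.32·ey = (0.6442,0.8095)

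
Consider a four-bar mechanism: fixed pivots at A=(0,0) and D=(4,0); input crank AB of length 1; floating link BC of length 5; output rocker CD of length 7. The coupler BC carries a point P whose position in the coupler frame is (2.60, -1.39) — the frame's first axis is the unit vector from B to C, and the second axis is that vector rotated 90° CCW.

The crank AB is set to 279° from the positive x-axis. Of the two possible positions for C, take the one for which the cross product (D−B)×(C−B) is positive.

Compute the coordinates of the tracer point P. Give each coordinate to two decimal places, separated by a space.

0.24 1.96

A=(0,0), D=(4.00,0)
B = A + 1.00·(cos279°, sin279°) = (0.1564, -0.9877)
|BD| = 3.9684
circle(B,5.00) ∩ circle(D,7.00): a=-1.0396, h=4.8907
  candidates: C₊=(-2.0677,3.4904) cross=19.409; C₋=(0.3667,-5.9833) cross=-19.409
  mode + wants cross > 0 → take C=(-2.0677,3.4904) (cross=19.409)
ex = (C−B)/|BC| = (-0.4448,0.8956); ey = (-0.8956,-0.4448)
P = B + 2.60·ex + -1.39·ey = (0.2448,1.9592)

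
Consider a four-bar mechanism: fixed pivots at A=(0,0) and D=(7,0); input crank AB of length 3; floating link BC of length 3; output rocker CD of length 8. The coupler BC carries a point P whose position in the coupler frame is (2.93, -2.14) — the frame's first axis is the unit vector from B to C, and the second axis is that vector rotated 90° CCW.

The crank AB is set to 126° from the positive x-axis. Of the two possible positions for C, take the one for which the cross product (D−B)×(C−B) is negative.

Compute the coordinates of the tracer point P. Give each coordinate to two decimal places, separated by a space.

A=(0,0), D=(7.00,0)
B = A + 3.00·(cos126°, sin126°) = (-1.7634, 2.4271)
|BD| = 9.0932
circle(B,3.00) ∩ circle(D,8.00): a=1.5224, h=2.5850
  candidates: C₊=(0.3938,4.5120) cross=23.506; C₋=(-0.9862,-0.4705) cross=-23.506
  mode - wants cross < 0 → take C=(-0.9862,-0.4705) (cross=-23.506)
ex = (C−B)/|BC| = (0.2591,-0.9659); ey = (0.9659,0.2591)
P = B + 2.93·ex + -2.14·ey = (-3.0712,-0.9573)

-3.07 -0.96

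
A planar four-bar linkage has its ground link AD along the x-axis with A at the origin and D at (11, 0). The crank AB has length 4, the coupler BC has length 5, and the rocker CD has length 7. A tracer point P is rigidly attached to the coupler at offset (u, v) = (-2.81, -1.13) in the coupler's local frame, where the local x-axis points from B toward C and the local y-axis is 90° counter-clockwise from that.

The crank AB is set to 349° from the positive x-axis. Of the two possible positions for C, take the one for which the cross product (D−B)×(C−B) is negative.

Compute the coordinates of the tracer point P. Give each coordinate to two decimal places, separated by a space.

A=(0,0), D=(11.00,0)
B = A + 4.00·(cos349°, sin349°) = (3.9265, -0.7632)
|BD| = 7.1145
circle(B,5.00) ∩ circle(D,7.00): a=1.8706, h=4.6369
  candidates: C₊=(5.2889,4.0476) cross=32.989; C₋=(6.2837,-5.1727) cross=-32.989
  mode - wants cross < 0 → take C=(6.2837,-5.1727) (cross=-32.989)
ex = (C−B)/|BC| = (0.4714,-0.8819); ey = (0.8819,0.4714)
P = B + -2.81·ex + -1.13·ey = (1.6052,1.1822)

1.61 1.18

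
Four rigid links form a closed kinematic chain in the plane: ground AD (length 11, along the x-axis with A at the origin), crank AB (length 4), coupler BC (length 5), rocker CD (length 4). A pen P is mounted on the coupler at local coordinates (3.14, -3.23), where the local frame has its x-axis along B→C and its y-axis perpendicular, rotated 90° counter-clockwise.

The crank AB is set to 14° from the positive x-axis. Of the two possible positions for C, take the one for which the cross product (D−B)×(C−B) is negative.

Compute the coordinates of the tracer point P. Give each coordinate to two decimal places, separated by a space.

A=(0,0), D=(11.00,0)
B = A + 4.00·(cos14°, sin14°) = (3.8812, 0.9677)
|BD| = 7.1843
circle(B,5.00) ∩ circle(D,4.00): a=4.2185, h=2.6841
  candidates: C₊=(8.4228,3.0591) cross=19.283; C₋=(7.6997,-2.2601) cross=-19.283
  mode - wants cross < 0 → take C=(7.6997,-2.2601) (cross=-19.283)
ex = (C−B)/|BC| = (0.7637,-0.6456); ey = (0.6456,0.7637)
P = B + 3.14·ex + -3.23·ey = (4.1941,-3.5262)

4.19 -3.53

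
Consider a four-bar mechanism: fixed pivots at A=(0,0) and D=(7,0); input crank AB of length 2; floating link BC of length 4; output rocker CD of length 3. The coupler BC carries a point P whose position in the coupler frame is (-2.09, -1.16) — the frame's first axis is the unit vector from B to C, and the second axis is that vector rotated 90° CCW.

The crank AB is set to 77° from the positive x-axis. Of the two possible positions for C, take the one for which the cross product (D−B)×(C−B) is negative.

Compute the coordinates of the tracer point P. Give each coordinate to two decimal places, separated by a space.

-1.94 1.88

A=(0,0), D=(7.00,0)
B = A + 2.00·(cos77°, sin77°) = (0.4499, 1.9487)
|BD| = 6.8338
circle(B,4.00) ∩ circle(D,3.00): a=3.9291, h=0.7499
  candidates: C₊=(4.4297,1.5471) cross=5.125; C₋=(4.0020,0.1096) cross=-5.125
  mode - wants cross < 0 → take C=(4.0020,0.1096) (cross=-5.125)
ex = (C−B)/|BC| = (0.8880,-0.4598); ey = (0.4598,0.8880)
P = B + -2.09·ex + -1.16·ey = (-1.9394,1.8796)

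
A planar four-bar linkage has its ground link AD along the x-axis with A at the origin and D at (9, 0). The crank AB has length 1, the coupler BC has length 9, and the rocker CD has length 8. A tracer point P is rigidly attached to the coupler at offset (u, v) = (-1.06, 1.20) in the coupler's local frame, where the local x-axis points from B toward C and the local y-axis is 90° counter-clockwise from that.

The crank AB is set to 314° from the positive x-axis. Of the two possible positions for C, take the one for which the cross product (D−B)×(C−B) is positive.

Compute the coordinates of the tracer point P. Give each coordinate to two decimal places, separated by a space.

A=(0,0), D=(9.00,0)
B = A + 1.00·(cos314°, sin314°) = (0.6947, -0.7193)
|BD| = 8.3364
circle(B,9.00) ∩ circle(D,8.00): a=5.1878, h=7.3543
  candidates: C₊=(5.2286,7.0552) cross=61.309; C₋=(6.4977,-7.5986) cross=-61.309
  mode + wants cross > 0 → take C=(5.2286,7.0552) (cross=61.309)
ex = (C−B)/|BC| = (0.5038,0.8638); ey = (-0.8638,0.5038)
P = B + -1.06·ex + 1.20·ey = (-0.8759,-1.0305)

-0.88 -1.03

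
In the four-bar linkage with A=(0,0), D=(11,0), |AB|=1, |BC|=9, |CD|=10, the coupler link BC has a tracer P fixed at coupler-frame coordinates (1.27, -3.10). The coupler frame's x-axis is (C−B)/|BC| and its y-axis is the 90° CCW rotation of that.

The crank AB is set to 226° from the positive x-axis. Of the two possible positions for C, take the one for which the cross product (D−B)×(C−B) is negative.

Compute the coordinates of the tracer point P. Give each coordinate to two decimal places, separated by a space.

-2.37 -3.62

A=(0,0), D=(11.00,0)
B = A + 1.00·(cos226°, sin226°) = (-0.6947, -0.7193)
|BD| = 11.7168
circle(B,9.00) ∩ circle(D,10.00): a=5.0476, h=7.4513
  candidates: C₊=(3.8859,7.0278) cross=87.305; C₋=(4.8009,-7.8467) cross=-87.305
  mode - wants cross < 0 → take C=(4.8009,-7.8467) (cross=-87.305)
ex = (C−B)/|BC| = (0.6106,-0.7919); ey = (0.7919,0.6106)
P = B + 1.27·ex + -3.10·ey = (-2.3742,-3.6180)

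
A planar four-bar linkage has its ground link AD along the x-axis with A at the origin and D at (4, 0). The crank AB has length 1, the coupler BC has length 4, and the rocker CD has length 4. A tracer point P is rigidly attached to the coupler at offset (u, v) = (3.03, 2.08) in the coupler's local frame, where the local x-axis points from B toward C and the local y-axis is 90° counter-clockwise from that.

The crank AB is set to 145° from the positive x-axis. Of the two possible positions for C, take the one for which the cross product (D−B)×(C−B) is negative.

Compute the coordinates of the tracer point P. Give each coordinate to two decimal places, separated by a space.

2.51 -0.98

A=(0,0), D=(4.00,0)
B = A + 1.00·(cos145°, sin145°) = (-0.8192, 0.5736)
|BD| = 4.8532
circle(B,4.00) ∩ circle(D,4.00): a=2.4266, h=3.1799
  candidates: C₊=(1.9662,3.4444) cross=15.433; C₋=(1.2146,-2.8708) cross=-15.433
  mode - wants cross < 0 → take C=(1.2146,-2.8708) (cross=-15.433)
ex = (C−B)/|BC| = (0.5084,-0.8611); ey = (0.8611,0.5084)
P = B + 3.03·ex + 2.08·ey = (2.5125,-0.9780)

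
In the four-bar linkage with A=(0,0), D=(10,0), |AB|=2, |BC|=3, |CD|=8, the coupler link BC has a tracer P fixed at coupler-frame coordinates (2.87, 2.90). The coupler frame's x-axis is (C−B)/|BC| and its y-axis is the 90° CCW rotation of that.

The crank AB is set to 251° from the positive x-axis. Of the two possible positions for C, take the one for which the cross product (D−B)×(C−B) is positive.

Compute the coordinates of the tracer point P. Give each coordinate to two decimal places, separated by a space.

A=(0,0), D=(10.00,0)
B = A + 2.00·(cos251°, sin251°) = (-0.6511, -1.8910)
|BD| = 10.8177
circle(B,3.00) ∩ circle(D,8.00): a=2.8667, h=0.8843
  candidates: C₊=(2.0169,-0.5193) cross=9.566; C₋=(2.3260,-2.2605) cross=-9.566
  mode + wants cross > 0 → take C=(2.0169,-0.5193) (cross=9.566)
ex = (C−B)/|BC| = (0.8893,0.4573); ey = (-0.4573,0.8893)
P = B + 2.87·ex + 2.90·ey = (0.5752,2.0004)

0.58 2.00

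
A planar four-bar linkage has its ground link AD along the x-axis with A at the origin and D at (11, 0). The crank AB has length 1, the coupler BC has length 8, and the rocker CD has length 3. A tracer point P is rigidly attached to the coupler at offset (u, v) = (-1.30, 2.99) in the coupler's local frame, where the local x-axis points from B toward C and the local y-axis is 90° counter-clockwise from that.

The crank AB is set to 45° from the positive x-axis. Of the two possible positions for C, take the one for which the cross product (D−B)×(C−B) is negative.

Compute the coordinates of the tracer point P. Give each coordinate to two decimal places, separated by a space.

A=(0,0), D=(11.00,0)
B = A + 1.00·(cos45°, sin45°) = (0.7071, 0.7071)
|BD| = 10.3172
circle(B,8.00) ∩ circle(D,3.00): a=7.8240, h=1.6686
  candidates: C₊=(8.6271,1.8356) cross=17.216; C₋=(8.3984,-1.4939) cross=-17.216
  mode - wants cross < 0 → take C=(8.3984,-1.4939) (cross=-17.216)
ex = (C−B)/|BC| = (0.9614,-0.2751); ey = (0.2751,0.9614)
P = B + -1.30·ex + 2.99·ey = (0.2799,3.9394)

0.28 3.94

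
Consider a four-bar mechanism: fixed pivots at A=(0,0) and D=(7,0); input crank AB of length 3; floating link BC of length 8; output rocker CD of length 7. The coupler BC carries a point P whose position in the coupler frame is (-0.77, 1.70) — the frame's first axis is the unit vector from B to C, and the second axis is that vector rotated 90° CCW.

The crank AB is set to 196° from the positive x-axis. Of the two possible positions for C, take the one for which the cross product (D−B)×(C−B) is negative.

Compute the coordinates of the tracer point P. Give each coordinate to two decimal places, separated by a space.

-2.39 0.97

A=(0,0), D=(7.00,0)
B = A + 3.00·(cos196°, sin196°) = (-2.8838, -0.8269)
|BD| = 9.9183
circle(B,8.00) ∩ circle(D,7.00): a=5.7153, h=5.5978
  candidates: C₊=(2.3450,5.2279) cross=55.520; C₋=(3.2783,-5.9287) cross=-55.520
  mode - wants cross < 0 → take C=(3.2783,-5.9287) (cross=-55.520)
ex = (C−B)/|BC| = (0.7703,-0.6377); ey = (0.6377,0.7703)
P = B + -0.77·ex + 1.70·ey = (-2.3928,0.9736)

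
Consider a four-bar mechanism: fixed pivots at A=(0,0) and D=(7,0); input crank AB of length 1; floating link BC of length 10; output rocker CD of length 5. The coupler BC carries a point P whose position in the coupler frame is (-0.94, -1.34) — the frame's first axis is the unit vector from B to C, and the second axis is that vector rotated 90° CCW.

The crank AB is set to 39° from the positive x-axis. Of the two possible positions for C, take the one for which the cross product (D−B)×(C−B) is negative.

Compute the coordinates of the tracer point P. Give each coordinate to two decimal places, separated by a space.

-0.71 -0.06

A=(0,0), D=(7.00,0)
B = A + 1.00·(cos39°, sin39°) = (0.7771, 0.6293)
|BD| = 6.2546
circle(B,10.00) ∩ circle(D,5.00): a=9.1229, h=4.0955
  candidates: C₊=(10.2658,3.7861) cross=25.616; C₋=(9.4417,-4.3633) cross=-25.616
  mode - wants cross < 0 → take C=(9.4417,-4.3633) (cross=-25.616)
ex = (C−B)/|BC| = (0.8665,-0.4993); ey = (0.4993,0.8665)
P = B + -0.94·ex + -1.34·ey = (-0.7063,-0.0624)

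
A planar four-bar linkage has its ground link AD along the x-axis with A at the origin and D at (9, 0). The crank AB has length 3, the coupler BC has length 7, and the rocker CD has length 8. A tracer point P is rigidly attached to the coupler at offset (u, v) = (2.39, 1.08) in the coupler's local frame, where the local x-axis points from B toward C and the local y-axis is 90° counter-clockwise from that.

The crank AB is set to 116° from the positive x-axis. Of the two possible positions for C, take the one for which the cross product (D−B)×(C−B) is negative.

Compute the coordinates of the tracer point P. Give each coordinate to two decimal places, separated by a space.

A=(0,0), D=(9.00,0)
B = A + 3.00·(cos116°, sin116°) = (-1.3151, 2.6964)
|BD| = 10.6617
circle(B,7.00) ∩ circle(D,8.00): a=4.6274, h=5.2523
  candidates: C₊=(4.4902,6.6077) cross=55.999; C₋=(1.8335,-3.5555) cross=-55.999
  mode - wants cross < 0 → take C=(1.8335,-3.5555) (cross=-55.999)
ex = (C−B)/|BC| = (0.4498,-0.8931); ey = (0.8931,0.4498)
P = B + 2.39·ex + 1.08·ey = (0.7245,1.0476)

0.72 1.05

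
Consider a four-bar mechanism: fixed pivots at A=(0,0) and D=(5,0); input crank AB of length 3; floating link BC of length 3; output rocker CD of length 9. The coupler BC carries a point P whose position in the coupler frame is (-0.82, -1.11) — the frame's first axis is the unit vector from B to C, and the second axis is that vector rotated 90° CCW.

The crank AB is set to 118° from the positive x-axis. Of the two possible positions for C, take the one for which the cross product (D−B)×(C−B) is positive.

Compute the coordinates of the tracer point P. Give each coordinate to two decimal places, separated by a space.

-0.15 2.09

A=(0,0), D=(5.00,0)
B = A + 3.00·(cos118°, sin118°) = (-1.4084, 2.6488)
|BD| = 6.9343
circle(B,3.00) ∩ circle(D,9.00): a=-1.7245, h=2.4548
  candidates: C₊=(-2.0644,5.5762) cross=17.022; C₋=(-3.9398,1.0389) cross=-17.022
  mode + wants cross > 0 → take C=(-2.0644,5.5762) (cross=17.022)
ex = (C−B)/|BC| = (-0.2187,0.9758); ey = (-0.9758,-0.2187)
P = B + -0.82·ex + -1.11·ey = (-0.1460,2.0914)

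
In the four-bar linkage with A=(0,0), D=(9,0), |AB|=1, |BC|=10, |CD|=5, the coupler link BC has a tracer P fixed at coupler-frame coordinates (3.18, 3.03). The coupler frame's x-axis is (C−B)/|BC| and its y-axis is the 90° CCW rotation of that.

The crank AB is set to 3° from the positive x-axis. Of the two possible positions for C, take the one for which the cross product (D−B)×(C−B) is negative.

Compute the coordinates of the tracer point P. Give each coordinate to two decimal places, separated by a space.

A=(0,0), D=(9.00,0)
B = A + 1.00·(cos3°, sin3°) = (0.9986, 0.0523)
|BD| = 8.0015
circle(B,10.00) ∩ circle(D,5.00): a=8.6874, h=4.9527
  candidates: C₊=(9.7182,4.9481) cross=39.630; C₋=(9.6534,-4.9571) cross=-39.630
  mode - wants cross < 0 → take C=(9.6534,-4.9571) (cross=-39.630)
ex = (C−B)/|BC| = (0.8655,-0.5009); ey = (0.5009,0.8655)
P = B + 3.18·ex + 3.03·ey = (5.2687,1.0817)

5.27 1.08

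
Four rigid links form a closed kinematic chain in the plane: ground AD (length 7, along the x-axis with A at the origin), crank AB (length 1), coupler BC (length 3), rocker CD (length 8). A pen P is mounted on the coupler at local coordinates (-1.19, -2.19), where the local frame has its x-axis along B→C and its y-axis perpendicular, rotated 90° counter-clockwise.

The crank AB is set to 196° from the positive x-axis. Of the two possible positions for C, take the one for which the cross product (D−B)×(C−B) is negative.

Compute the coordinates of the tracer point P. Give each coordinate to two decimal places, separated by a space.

A=(0,0), D=(7.00,0)
B = A + 1.00·(cos196°, sin196°) = (-0.9613, -0.2756)
|BD| = 7.9660
circle(B,3.00) ∩ circle(D,8.00): a=0.5309, h=2.9527
  candidates: C₊=(-0.5329,2.6936) cross=23.521; C₋=(-0.3286,-3.2082) cross=-23.521
  mode - wants cross < 0 → take C=(-0.3286,-3.2082) (cross=-23.521)
ex = (C−B)/|BC| = (0.2109,-0.9775); ey = (0.9775,0.2109)
P = B + -1.19·ex + -2.19·ey = (-3.3530,0.4257)

-3.35 0.43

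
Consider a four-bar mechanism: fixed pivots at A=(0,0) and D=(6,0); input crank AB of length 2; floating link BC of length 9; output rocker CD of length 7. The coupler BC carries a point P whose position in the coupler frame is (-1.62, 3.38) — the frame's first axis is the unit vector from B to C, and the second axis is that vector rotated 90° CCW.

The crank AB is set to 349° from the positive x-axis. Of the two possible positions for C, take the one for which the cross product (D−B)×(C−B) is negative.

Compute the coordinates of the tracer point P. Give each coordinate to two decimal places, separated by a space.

A=(0,0), D=(6.00,0)
B = A + 2.00·(cos349°, sin349°) = (1.9633, -0.3816)
|BD| = 4.0547
circle(B,9.00) ∩ circle(D,7.00): a=5.9734, h=6.7319
  candidates: C₊=(7.2765,6.8826) cross=27.296; C₋=(8.5437,-6.5215) cross=-27.296
  mode - wants cross < 0 → take C=(8.5437,-6.5215) (cross=-27.296)
ex = (C−B)/|BC| = (0.7312,-0.6822); ey = (0.6822,0.7312)
P = B + -1.62·ex + 3.38·ey = (3.0846,3.1949)

3.08 3.19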